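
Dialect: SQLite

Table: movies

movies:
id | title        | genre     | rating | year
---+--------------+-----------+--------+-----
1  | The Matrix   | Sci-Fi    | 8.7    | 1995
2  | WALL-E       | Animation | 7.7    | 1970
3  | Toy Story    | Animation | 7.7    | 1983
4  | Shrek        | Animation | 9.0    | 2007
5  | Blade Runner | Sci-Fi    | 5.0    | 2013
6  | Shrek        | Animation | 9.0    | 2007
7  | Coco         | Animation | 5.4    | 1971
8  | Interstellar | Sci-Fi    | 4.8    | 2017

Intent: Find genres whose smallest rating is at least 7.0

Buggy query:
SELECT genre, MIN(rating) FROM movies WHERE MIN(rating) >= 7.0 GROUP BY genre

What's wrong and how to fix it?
Bug: Aggregates like MIN are computed per group after WHERE runs

Fix: Replace WHERE with HAVING after the GROUP BY

Corrected query:
SELECT genre, MIN(rating) FROM movies GROUP BY genre HAVING MIN(rating) >= 7.0

Result:
(no rows)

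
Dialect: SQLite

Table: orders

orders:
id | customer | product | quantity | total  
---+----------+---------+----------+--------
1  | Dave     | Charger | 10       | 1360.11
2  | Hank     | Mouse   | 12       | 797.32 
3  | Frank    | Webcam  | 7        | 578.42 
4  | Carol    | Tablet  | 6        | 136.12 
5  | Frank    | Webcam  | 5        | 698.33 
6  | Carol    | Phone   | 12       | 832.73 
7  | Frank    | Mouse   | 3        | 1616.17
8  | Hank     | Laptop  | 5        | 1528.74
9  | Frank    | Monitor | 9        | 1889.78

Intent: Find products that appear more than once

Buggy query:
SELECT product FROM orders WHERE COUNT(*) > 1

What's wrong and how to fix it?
Bug: COUNT(*) is an aggregate and cannot be used in WHERE

Fix: Group first, then use HAVING for the count condition

Corrected query:
SELECT product FROM orders GROUP BY product HAVING COUNT(*) > 1

Result:
product
-------
Mouse  
Webcam 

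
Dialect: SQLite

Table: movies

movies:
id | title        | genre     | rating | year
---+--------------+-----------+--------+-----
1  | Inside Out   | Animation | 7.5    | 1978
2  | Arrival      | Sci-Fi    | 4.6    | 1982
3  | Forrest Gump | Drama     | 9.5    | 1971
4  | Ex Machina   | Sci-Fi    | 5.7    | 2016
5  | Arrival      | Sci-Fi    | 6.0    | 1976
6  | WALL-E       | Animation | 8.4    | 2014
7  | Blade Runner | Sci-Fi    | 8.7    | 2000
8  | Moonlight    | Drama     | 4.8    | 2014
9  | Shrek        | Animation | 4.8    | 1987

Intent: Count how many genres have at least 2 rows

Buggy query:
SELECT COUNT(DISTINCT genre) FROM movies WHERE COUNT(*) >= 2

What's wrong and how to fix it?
Bug: WHERE filters individual rows, not groups, so a group-level COUNT is invalid there

Fix: Use a subquery that GROUPs and filters with HAVING, then count its rows

Corrected query:
SELECT COUNT(*) FROM (SELECT genre FROM movies GROUP BY genre HAVING COUNT(*) >= 2)

Result:
COUNT(*)
--------
3       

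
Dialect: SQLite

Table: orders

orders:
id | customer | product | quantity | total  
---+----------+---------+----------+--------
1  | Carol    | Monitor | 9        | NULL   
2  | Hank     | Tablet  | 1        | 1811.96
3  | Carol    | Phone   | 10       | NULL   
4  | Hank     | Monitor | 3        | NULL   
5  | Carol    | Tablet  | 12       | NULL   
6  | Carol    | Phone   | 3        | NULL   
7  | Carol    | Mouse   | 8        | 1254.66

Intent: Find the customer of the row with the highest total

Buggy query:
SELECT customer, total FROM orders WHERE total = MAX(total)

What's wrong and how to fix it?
Bug: WHERE is evaluated per row; an aggregate over the whole table isn't defined there

Fix: Use a subquery: WHERE total = (SELECT MAX(total) FROM orders)

Corrected query:
SELECT customer, total FROM orders WHERE total = (SELECT MAX(total) FROM orders)

Result:
customer | total  
---------+--------
Hank     | 1811.96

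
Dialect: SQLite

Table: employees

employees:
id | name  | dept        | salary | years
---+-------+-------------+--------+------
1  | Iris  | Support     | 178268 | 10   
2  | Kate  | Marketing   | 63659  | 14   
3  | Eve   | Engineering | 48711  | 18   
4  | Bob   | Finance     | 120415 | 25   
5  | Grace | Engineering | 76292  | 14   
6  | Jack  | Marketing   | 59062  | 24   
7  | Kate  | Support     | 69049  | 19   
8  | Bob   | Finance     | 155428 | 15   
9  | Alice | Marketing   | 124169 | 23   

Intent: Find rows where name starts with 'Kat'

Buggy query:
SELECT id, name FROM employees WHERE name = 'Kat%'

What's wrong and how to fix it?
Bug: '=' compares the literal string including the % character; pattern matching needs LIKE

Fix: Replace '=' with LIKE so 'Kat%' is treated as a pattern

Corrected query:
SELECT id, name FROM employees WHERE name LIKE 'Kat%'

Result:
id | name
---+-----
2  | Kate
7  | Kate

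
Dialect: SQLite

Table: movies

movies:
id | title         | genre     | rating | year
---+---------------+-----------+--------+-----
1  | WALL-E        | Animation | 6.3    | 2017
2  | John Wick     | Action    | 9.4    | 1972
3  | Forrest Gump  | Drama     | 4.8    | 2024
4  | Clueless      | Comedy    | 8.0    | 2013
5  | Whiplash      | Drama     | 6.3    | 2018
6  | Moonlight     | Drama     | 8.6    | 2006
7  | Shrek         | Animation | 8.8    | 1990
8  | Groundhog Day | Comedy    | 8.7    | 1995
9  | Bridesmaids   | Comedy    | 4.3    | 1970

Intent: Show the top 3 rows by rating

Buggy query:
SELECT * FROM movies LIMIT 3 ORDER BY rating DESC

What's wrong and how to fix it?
Bug: ORDER BY cannot follow LIMIT; LIMIT is the final clause

Fix: Sort with ORDER BY, then apply LIMIT

Corrected query:
SELECT * FROM movies ORDER BY rating DESC LIMIT 3

Result:
id | title         | genre     | rating | year
---+---------------+-----------+--------+-----
2  | John Wick     | Action    | 9.4    | 1972
7  | Shrek         | Animation | 8.8    | 1990
8  | Groundhog Day | Comedy    | 8.7    | 1995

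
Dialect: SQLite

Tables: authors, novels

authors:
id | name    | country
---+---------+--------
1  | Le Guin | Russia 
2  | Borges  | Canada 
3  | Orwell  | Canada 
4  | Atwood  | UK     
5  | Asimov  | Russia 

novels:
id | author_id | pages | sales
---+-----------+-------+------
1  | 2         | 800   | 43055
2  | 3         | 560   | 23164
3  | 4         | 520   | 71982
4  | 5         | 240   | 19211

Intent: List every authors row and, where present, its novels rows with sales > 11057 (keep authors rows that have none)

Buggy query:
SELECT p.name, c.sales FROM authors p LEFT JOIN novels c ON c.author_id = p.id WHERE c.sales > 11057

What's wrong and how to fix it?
Bug: A WHERE condition on the right-hand table after LEFT JOIN drops unmatched parents

Fix: Put 'c.sales > 11057' in the JOIN's ON clause instead of WHERE

Corrected query:
SELECT p.name, c.sales FROM authors p LEFT JOIN novels c ON c.author_id = p.id AND c.sales > 11057

Result:
name    | sales
--------+------
Le Guin | NULL 
Borges  | 43055
Orwell  | 23164
Atwood  | 71982
Asimov  | 19211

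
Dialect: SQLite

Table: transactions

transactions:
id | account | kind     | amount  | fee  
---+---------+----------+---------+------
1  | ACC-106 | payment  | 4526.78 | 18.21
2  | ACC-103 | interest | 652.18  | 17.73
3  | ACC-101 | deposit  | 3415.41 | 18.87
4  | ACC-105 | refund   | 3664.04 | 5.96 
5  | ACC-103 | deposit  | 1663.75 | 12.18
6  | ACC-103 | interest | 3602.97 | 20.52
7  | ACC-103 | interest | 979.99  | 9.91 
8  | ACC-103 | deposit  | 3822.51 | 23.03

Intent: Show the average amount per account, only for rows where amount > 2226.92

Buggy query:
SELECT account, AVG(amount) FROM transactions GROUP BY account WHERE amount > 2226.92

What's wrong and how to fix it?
Bug: WHERE cannot follow GROUP BY

Fix: Place WHERE between FROM and GROUP BY

Corrected query:
SELECT account, AVG(amount) FROM transactions WHERE amount > 2226.92 GROUP BY account

Result:
account | AVG(amount)
--------+------------
ACC-101 | 3415.41    
ACC-103 | 3712.74    
ACC-105 | 3664.04    
ACC-106 | 4526.78    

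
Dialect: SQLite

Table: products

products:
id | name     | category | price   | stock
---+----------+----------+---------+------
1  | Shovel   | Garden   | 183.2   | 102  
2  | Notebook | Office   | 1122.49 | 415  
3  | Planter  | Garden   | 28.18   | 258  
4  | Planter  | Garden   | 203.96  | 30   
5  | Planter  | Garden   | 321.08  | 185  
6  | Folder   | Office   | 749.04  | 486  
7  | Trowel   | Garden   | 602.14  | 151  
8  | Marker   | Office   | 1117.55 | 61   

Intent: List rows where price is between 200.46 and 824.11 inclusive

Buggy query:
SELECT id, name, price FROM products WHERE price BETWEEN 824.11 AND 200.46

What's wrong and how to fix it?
Bug: BETWEEN expects the lower bound first; with 824.11 AND 200.46 the range is empty

Fix: Write BETWEEN 200.46 AND 824.11

Corrected query:
SELECT id, name, price FROM products WHERE price BETWEEN 200.46 AND 824.11

Result:
id | name    | price 
---+---------+-------
4  | Planter | 203.96
5  | Planter | 321.08
6  | Folder  | 749.04
7  | Trowel  | 602.14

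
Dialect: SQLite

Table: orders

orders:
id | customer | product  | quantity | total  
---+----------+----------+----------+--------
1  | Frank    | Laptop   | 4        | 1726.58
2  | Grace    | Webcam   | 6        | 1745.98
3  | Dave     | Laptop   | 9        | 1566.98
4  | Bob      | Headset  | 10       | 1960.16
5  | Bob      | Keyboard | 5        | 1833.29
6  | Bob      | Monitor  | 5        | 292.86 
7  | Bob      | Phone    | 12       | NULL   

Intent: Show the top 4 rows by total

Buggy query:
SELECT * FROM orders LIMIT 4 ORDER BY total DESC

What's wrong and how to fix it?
Bug: ORDER BY cannot follow LIMIT; LIMIT is the final clause

Fix: Sort with ORDER BY, then apply LIMIT

Corrected query:
SELECT * FROM orders ORDER BY total DESC LIMIT 4

Result:
id | customer | product  | quantity | total  
---+----------+----------+----------+--------
4  | Bob      | Headset  | 10       | 1960.16
5  | Bob      | Keyboard | 5        | 1833.29
2  | Grace    | Webcam   | 6        | 1745.98
1  | Frank    | Laptop   | 4        | 1726.58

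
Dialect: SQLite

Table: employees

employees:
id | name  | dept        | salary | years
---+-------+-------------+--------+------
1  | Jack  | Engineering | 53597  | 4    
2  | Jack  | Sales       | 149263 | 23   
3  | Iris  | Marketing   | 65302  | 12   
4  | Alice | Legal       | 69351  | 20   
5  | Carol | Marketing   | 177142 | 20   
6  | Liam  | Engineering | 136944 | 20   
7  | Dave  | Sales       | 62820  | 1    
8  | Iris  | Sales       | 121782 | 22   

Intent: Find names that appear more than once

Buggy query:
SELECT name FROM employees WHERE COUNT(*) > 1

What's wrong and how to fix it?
Bug: WHERE can't reference COUNT(*); aggregates are computed after WHERE

Fix: GROUP BY name, then filter groups with HAVING COUNT(*) > 1

Corrected query:
SELECT name FROM employees GROUP BY name HAVING COUNT(*) > 1

Result:
name
----
Iris
Jack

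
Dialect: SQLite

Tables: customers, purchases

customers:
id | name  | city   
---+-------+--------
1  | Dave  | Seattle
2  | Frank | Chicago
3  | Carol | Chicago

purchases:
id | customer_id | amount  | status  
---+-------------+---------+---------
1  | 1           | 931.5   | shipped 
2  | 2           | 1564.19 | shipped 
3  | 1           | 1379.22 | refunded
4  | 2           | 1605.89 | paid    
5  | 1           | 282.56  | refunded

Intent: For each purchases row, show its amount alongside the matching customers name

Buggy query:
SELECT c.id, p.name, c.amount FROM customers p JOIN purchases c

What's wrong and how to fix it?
Bug: JOIN with no ON clause produces a cartesian product; every purchases row pairs with every customers row

Fix: Add ON c.customer_id = p.id to the JOIN

Corrected query:
SELECT c.id, p.name, c.amount FROM customers p JOIN purchases c ON c.customer_id = p.id

Result:
id | name  | amount 
---+-------+--------
1  | Dave  | 931.5  
2  | Frank | 1564.19
3  | Dave  | 1379.22
4  | Frank | 1605.89
5  | Dave  | 282.56 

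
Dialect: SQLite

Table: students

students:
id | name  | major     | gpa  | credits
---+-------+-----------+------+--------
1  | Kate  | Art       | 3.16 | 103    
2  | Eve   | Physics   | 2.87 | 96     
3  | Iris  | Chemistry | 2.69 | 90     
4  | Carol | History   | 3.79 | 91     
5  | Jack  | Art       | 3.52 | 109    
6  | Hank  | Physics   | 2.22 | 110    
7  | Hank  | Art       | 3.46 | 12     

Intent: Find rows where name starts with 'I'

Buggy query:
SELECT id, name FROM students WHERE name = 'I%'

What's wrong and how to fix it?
Bug: '=' compares the literal string including the % character; pattern matching needs LIKE

Fix: Use LIKE for wildcard pattern matching

Corrected query:
SELECT id, name FROM students WHERE name LIKE 'I%'

Result:
id | name
---+-----
3  | Iris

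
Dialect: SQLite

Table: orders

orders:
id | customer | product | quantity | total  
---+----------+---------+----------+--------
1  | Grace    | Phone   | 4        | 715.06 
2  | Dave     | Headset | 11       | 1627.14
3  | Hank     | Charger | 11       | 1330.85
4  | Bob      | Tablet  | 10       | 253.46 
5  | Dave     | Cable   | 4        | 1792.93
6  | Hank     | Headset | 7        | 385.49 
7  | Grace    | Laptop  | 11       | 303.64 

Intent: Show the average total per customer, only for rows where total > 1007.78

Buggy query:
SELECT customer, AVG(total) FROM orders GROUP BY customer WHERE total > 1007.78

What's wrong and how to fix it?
Bug: WHERE cannot follow GROUP BY

Fix: Move the WHERE clause before GROUP BY

Corrected query:
SELECT customer, AVG(total) FROM orders WHERE total > 1007.78 GROUP BY customer

Result:
customer | AVG(total)
---------+-----------
Dave     | 1710.035  
Hank     | 1330.85   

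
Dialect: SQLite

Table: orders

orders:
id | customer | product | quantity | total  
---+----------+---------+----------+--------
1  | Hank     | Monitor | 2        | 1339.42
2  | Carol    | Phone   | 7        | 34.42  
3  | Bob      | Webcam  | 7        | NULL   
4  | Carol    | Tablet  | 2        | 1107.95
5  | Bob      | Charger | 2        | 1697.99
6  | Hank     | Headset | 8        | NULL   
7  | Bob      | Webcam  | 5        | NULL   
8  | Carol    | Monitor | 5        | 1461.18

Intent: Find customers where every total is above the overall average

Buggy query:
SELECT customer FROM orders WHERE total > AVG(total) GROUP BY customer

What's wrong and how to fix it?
Bug: WHERE evaluates per row before aggregation, so AVG() is unavailable

Fix: Use a subquery for AVG and a HAVING MIN(...) filter so the condition holds for every row in the group

Corrected query:
SELECT customer FROM orders GROUP BY customer HAVING MIN(total) > (SELECT AVG(total) FROM orders)

Result:
customer
--------
Bob     
Hank    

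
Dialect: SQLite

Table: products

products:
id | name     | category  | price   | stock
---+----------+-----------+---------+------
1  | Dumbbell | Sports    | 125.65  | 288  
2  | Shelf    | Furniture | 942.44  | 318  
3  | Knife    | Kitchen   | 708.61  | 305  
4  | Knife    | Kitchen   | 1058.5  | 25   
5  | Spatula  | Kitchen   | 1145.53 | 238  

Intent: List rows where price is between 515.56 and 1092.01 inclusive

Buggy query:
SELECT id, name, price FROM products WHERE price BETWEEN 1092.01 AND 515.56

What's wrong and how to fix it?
Bug: BETWEEN expects the lower bound first; with 1092.01 AND 515.56 the range is empty

Fix: Swap the bounds so the smaller value comes first

Corrected query:
SELECT id, name, price FROM products WHERE price BETWEEN 515.56 AND 1092.01

Result:
id | name  | price 
---+-------+-------
2  | Shelf | 942.44
3  | Knife | 708.61
4  | Knife | 1058.5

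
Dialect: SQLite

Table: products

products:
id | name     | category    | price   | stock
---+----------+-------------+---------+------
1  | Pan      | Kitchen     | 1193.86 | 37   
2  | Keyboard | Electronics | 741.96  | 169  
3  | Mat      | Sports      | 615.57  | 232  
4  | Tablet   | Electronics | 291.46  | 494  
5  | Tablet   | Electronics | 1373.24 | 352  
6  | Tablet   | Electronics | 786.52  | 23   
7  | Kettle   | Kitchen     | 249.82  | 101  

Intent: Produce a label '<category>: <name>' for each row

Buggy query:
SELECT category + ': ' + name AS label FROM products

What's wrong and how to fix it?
Bug: '+' is numeric addition; on text columns SQLite converts them to 0 instead of concatenating

Fix: Replace + with || to concatenate text

Corrected query:
SELECT category || ': ' || name AS label FROM products

Result:
label                
---------------------
Kitchen: Pan         
Electronics: Keyboard
Sports: Mat          
Electronics: Tablet  
Electronics: Tablet  
Electronics: Tablet  
Kitchen: Kettle      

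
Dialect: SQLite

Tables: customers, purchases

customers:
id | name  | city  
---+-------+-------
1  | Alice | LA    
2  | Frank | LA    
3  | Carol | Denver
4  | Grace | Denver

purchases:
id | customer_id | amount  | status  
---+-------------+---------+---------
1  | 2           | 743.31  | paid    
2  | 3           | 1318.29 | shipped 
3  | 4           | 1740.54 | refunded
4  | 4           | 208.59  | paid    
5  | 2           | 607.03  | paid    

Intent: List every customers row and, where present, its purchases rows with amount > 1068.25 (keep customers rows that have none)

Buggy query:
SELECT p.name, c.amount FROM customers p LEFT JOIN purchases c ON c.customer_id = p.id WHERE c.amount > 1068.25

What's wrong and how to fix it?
Bug: Filtering c.amount in WHERE discards the NULL rows produced by LEFT JOIN, turning it into an inner join

Fix: Put 'c.amount > 1068.25' in the JOIN's ON clause instead of WHERE

Corrected query:
SELECT p.name, c.amount FROM customers p LEFT JOIN purchases c ON c.customer_id = p.id AND c.amount > 1068.25

Result:
name  | amount 
------+--------
Alice | NULL   
Frank | NULL   
Carol | 1318.29
Grace | 1740.54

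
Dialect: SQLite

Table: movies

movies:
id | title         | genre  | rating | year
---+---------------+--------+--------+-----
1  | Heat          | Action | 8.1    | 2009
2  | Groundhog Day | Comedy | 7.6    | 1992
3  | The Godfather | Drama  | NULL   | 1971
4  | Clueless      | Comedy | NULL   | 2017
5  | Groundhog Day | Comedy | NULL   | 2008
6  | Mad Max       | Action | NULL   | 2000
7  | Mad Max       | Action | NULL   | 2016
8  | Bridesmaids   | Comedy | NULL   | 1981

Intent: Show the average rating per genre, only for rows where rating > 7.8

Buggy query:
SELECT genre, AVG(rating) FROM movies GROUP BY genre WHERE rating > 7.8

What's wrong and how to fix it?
Bug: Row-level WHERE must come before GROUP BY in the clause order

Fix: Move the WHERE clause before GROUP BY

Corrected query:
SELECT genre, AVG(rating) FROM movies WHERE rating > 7.8 GROUP BY genre

Result:
genre  | AVG(rating)
-------+------------
Action | 8.1        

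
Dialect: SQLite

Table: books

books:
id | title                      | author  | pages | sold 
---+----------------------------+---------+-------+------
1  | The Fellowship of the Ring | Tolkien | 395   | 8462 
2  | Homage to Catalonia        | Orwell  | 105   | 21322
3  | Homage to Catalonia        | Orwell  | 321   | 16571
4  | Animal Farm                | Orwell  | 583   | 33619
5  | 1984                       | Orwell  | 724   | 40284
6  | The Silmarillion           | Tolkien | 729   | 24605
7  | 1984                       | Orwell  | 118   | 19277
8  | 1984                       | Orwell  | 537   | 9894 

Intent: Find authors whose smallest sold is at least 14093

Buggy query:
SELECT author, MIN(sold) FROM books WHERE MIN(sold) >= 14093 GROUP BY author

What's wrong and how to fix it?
Bug: MIN() in WHERE is a misuse of aggregate

Fix: Use HAVING for the per-group MIN condition

Corrected query:
SELECT author, MIN(sold) FROM books GROUP BY author HAVING MIN(sold) >= 14093

Result:
(no rows)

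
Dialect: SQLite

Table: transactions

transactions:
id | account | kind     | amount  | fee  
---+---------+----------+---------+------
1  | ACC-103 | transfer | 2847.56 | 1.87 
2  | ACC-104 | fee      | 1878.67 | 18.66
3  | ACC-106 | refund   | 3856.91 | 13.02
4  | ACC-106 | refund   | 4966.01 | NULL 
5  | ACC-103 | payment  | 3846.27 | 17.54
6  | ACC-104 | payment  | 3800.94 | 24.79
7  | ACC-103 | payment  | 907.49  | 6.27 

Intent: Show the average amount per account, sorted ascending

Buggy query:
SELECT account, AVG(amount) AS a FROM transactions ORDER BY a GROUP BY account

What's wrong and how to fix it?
Bug: ORDER BY appears before GROUP BY; SQL clause order requires GROUP BY first

Fix: Reorder: SELECT … FROM … GROUP BY … ORDER BY …

Corrected query:
SELECT account, AVG(amount) AS a FROM transactions GROUP BY account ORDER BY a

Result:
account | a          
--------+------------
ACC-103 | 2533.773333
ACC-104 | 2839.805   
ACC-106 | 4411.46    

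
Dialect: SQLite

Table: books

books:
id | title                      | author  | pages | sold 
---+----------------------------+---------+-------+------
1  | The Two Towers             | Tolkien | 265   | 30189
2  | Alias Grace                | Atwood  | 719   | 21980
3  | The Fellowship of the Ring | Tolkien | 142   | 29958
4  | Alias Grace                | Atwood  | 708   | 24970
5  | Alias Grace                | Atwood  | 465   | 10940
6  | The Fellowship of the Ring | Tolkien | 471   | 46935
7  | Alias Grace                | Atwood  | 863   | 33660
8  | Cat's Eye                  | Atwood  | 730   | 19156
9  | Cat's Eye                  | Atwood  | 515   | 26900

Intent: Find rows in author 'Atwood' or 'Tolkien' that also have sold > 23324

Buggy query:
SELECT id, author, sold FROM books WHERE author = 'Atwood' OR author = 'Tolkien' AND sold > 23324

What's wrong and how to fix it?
Bug: AND binds tighter than OR, so this parses as author = 'Atwood' OR (author = 'Tolkien' AND sold > 23324)

Fix: Group the OR with parentheses (or use IN), then AND the threshold

Corrected query:
SELECT id, author, sold FROM books WHERE (author = 'Atwood' OR author = 'Tolkien') AND sold > 23324

Result:
id | author  | sold 
---+---------+------
1  | Tolkien | 30189
3  | Tolkien | 29958
4  | Atwood  | 24970
6  | Tolkien | 46935
7  | Atwood  | 33660
9  | Atwood  | 26900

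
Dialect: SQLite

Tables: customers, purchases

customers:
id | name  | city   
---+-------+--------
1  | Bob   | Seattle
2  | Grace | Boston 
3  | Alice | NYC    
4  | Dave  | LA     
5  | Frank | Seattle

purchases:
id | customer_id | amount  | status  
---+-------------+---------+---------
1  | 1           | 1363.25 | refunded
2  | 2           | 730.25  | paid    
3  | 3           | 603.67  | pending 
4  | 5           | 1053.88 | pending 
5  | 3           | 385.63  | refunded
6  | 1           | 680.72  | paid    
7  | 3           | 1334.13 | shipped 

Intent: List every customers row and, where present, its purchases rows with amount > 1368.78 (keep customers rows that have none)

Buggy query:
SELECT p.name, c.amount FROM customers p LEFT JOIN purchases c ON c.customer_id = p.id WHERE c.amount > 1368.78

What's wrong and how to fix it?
Bug: Filtering c.amount in WHERE discards the NULL rows produced by LEFT JOIN, turning it into an inner join

Fix: Move the right-table condition into the ON clause so unmatched parents are kept

Corrected query:
SELECT p.name, c.amount FROM customers p LEFT JOIN purchases c ON c.customer_id = p.id AND c.amount > 1368.78

Result:
name  | amount
------+-------
Bob   | NULL  
Grace | NULL  
Alice | NULL  
Dave  | NULL  
Frank | NULL  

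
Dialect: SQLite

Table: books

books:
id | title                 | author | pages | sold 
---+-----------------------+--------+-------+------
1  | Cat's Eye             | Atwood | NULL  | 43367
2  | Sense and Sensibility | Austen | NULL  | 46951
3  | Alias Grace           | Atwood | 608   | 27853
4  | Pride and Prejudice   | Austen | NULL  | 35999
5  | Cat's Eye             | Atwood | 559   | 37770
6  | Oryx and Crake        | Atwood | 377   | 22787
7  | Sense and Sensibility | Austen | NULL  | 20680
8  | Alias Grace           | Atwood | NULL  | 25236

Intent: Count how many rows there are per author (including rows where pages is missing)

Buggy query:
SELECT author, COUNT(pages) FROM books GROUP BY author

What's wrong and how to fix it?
Bug: COUNT(column) counts non-NULL values only; rows with NULL pages aren't counted

Fix: Use COUNT(*) to count all rows regardless of NULL

Corrected query:
SELECT author, COUNT(*) FROM books GROUP BY author

Result:
author | COUNT(*)
-------+---------
Atwood | 5       
Austen | 3       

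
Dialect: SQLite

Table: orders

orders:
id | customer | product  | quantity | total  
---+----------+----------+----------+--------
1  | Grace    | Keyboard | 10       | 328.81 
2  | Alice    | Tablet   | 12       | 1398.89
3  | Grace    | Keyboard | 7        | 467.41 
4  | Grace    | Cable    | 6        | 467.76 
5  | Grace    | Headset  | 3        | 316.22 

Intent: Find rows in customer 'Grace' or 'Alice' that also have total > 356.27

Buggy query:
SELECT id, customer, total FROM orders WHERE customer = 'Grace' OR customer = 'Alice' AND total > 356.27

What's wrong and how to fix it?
Bug: AND binds tighter than OR, so this parses as customer = 'Grace' OR (customer = 'Alice' AND total > 356.27)

Fix: Group the OR with parentheses (or use IN), then AND the threshold

Corrected query:
SELECT id, customer, total FROM orders WHERE (customer = 'Grace' OR customer = 'Alice') AND total > 356.27

Result:
id | customer | total  
---+----------+--------
2  | Alice    | 1398.89
3  | Grace    | 467.41 
4  | Grace    | 467.76 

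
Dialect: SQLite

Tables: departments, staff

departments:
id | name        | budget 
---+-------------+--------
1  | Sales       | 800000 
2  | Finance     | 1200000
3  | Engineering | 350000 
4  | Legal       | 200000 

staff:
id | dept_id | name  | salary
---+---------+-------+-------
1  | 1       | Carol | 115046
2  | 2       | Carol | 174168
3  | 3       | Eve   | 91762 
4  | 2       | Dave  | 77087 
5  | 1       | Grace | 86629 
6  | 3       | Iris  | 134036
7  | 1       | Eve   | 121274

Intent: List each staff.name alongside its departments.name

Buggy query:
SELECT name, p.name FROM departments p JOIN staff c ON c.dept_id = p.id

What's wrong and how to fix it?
Bug: 'name' exists in both joined tables, so the database can't tell which one is meant

Fix: Prefix ambiguous columns with the table alias

Corrected query:
SELECT c.name, p.name FROM departments p JOIN staff c ON c.dept_id = p.id

Result:
name  | name       
------+------------
Carol | Sales      
Carol | Finance    
Eve   | Engineering
Dave  | Finance    
Grace | Sales      
Iris  | Engineering
Eve   | Sales      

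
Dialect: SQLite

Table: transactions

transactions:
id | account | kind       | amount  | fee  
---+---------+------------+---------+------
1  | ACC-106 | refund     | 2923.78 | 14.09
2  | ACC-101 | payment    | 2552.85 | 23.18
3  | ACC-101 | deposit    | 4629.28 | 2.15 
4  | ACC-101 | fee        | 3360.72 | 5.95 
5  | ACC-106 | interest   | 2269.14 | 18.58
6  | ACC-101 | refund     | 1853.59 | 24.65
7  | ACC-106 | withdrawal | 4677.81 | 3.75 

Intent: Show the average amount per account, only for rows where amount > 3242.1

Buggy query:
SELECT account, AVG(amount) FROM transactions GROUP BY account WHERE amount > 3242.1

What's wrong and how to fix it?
Bug: Row-level WHERE must come before GROUP BY in the clause order

Fix: Place WHERE between FROM and GROUP BY

Corrected query:
SELECT account, AVG(amount) FROM transactions WHERE amount > 3242.1 GROUP BY account

Result:
account | AVG(amount)
--------+------------
ACC-101 | 3995       
ACC-106 | 4677.81    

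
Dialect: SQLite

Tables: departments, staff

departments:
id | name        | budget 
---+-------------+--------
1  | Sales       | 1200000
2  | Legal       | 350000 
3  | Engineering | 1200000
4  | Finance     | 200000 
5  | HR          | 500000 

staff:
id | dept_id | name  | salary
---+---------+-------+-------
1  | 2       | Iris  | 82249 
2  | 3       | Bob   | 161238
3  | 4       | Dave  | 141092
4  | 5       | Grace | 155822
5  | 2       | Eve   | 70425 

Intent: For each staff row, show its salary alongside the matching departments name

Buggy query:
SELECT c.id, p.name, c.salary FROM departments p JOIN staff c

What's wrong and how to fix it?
Bug: JOIN with no ON clause produces a cartesian product; every staff row pairs with every departments row

Fix: Specify the join condition linking the foreign key to the parent id

Corrected query:
SELECT c.id, p.name, c.salary FROM departments p JOIN staff c ON c.dept_id = p.id

Result:
id | name        | salary
---+-------------+-------
1  | Legal       | 82249 
2  | Engineering | 161238
3  | Finance     | 141092
4  | HR          | 155822
5  | Legal       | 70425 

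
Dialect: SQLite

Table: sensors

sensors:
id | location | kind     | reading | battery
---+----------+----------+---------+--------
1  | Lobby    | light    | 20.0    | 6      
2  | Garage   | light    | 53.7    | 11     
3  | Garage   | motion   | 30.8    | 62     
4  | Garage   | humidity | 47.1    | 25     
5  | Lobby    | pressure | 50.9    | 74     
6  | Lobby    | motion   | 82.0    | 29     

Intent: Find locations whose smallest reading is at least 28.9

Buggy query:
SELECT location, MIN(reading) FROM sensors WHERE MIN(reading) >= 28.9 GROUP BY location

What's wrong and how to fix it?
Bug: Aggregates like MIN are computed per group after WHERE runs

Fix: Use HAVING for the per-group MIN condition

Corrected query:
SELECT location, MIN(reading) FROM sensors GROUP BY location HAVING MIN(reading) >= 28.9

Result:
location | MIN(reading)
---------+-------------
Garage   | 30.8        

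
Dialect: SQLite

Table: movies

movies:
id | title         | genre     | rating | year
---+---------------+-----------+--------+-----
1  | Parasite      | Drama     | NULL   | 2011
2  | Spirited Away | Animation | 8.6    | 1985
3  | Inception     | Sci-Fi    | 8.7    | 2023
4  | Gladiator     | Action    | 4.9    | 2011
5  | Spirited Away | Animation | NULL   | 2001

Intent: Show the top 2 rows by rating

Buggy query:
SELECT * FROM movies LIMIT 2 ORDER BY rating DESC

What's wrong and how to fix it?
Bug: LIMIT must come after ORDER BY

Fix: Sort with ORDER BY, then apply LIMIT

Corrected query:
SELECT * FROM movies ORDER BY rating DESC LIMIT 2

Result:
id | title         | genre     | rating | year
---+---------------+-----------+--------+-----
3  | Inception     | Sci-Fi    | 8.7    | 2023
2  | Spirited Away | Animation | 8.6    | 1985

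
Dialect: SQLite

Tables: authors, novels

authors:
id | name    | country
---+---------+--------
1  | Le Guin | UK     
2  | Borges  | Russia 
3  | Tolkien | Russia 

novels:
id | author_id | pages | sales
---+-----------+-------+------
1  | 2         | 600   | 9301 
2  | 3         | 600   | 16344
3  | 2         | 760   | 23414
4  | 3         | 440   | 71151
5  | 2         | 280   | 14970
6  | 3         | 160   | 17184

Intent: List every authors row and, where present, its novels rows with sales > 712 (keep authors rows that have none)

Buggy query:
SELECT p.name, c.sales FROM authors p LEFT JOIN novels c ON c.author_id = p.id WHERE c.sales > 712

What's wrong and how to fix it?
Bug: A WHERE condition on the right-hand table after LEFT JOIN drops unmatched parents

Fix: Move the right-table condition into the ON clause so unmatched parents are kept

Corrected query:
SELECT p.name, c.sales FROM authors p LEFT JOIN novels c ON c.author_id = p.id AND c.sales > 712

Result:
name    | sales
--------+------
Le Guin | NULL 
Borges  | 9301 
Borges  | 14970
Borges  | 23414
Tolkien | 16344
Tolkien | 17184
Tolkien | 71151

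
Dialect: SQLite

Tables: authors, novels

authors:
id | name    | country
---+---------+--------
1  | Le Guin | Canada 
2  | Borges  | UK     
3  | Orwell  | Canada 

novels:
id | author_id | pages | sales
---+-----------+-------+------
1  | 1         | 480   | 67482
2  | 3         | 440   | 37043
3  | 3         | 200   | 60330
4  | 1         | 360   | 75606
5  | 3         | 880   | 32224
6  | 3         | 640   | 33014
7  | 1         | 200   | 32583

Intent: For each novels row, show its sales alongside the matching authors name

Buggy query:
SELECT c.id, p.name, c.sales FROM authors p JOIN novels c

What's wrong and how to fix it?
Bug: Missing join condition: each novels row is matched to all authors rows instead of just its own

Fix: Add ON c.author_id = p.id to the JOIN

Corrected query:
SELECT c.id, p.name, c.sales FROM authors p JOIN novels c ON c.author_id = p.id

Result:
id | name    | sales
---+---------+------
1  | Le Guin | 67482
2  | Orwell  | 37043
3  | Orwell  | 60330
4  | Le Guin | 75606
5  | Orwell  | 32224
6  | Orwell  | 33014
7  | Le Guin | 32583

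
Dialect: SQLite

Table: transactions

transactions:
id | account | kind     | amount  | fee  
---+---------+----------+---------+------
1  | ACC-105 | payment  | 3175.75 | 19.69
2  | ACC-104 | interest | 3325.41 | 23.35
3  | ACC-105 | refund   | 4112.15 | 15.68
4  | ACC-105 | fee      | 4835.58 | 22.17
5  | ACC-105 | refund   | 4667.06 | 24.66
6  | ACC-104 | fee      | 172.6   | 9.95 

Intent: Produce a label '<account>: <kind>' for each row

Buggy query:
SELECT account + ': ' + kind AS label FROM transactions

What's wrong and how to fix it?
Bug: '+' is numeric addition; on text columns SQLite converts them to 0 instead of concatenating

Fix: Replace + with || to concatenate text

Corrected query:
SELECT account || ': ' || kind AS label FROM transactions

Result:
label            
-----------------
ACC-105: payment 
ACC-104: interest
ACC-105: refund  
ACC-105: fee     
ACC-105: refund  
ACC-104: fee     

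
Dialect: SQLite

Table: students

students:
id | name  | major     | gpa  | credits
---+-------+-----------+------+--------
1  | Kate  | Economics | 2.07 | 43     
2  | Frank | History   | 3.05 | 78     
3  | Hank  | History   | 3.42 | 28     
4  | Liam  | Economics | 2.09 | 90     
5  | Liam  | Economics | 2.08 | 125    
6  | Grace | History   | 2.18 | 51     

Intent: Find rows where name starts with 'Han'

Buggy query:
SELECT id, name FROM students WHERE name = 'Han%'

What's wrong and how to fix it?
Bug: Wildcards only work with LIKE; '=' treats '%' as a literal character

Fix: Use LIKE for wildcard pattern matching

Corrected query:
SELECT id, name FROM students WHERE name LIKE 'Han%'

Result:
id | name
---+-----
3  | Hank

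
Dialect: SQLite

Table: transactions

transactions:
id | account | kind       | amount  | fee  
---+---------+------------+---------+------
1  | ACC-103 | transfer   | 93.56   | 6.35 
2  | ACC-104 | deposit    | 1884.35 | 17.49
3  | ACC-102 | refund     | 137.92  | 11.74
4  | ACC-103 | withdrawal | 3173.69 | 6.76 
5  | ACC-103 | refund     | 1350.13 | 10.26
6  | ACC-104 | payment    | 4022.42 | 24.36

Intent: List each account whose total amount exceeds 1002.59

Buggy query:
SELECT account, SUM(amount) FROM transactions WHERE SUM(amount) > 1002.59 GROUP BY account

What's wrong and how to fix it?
Bug: SUM(amount) is an aggregate, but WHERE filters rows before aggregation

Fix: Use HAVING (which filters groups after aggregation) instead of WHERE

Corrected query:
SELECT account, SUM(amount) FROM transactions GROUP BY account HAVING SUM(amount) > 1002.59

Result:
account | SUM(amount)
--------+------------
ACC-103 | 4617.38    
ACC-104 | 5906.77    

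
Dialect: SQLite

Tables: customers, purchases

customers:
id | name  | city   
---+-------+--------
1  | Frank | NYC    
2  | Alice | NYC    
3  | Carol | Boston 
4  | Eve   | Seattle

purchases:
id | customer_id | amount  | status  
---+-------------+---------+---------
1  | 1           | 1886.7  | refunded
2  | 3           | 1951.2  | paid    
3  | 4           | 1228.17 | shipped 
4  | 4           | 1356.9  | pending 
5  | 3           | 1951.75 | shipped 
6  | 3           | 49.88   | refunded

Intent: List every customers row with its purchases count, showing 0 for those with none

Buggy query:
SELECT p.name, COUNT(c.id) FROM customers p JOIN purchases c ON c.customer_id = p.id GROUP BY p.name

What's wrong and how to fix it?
Bug: INNER JOIN drops customers rows that have no matching purchases rows

Fix: Use LEFT JOIN so parents without children still appear (COUNT(c.id) gives 0)

Corrected query:
SELECT p.name, COUNT(c.id) FROM customers p LEFT JOIN purchases c ON c.customer_id = p.id GROUP BY p.name

Result:
name  | COUNT(c.id)
------+------------
Alice | 0          
Carol | 3          
Eve   | 2          
Frank | 1          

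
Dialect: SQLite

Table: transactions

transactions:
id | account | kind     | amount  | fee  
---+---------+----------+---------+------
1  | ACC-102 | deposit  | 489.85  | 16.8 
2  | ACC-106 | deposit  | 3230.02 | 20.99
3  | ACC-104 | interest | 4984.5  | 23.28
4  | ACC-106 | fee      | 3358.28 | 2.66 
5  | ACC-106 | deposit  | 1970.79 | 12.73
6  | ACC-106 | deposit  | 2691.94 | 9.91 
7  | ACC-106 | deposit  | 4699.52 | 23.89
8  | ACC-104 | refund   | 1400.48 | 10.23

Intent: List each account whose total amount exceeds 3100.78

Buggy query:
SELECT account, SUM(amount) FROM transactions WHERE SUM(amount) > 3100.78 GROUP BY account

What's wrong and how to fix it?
Bug: SUM(amount) is an aggregate, but WHERE filters rows before aggregation

Fix: Move the aggregate condition to a HAVING clause

Corrected query:
SELECT account, SUM(amount) FROM transactions GROUP BY account HAVING SUM(amount) > 3100.78

Result:
account | SUM(amount)
--------+------------
ACC-104 | 6384.98    
ACC-106 | 15950.55   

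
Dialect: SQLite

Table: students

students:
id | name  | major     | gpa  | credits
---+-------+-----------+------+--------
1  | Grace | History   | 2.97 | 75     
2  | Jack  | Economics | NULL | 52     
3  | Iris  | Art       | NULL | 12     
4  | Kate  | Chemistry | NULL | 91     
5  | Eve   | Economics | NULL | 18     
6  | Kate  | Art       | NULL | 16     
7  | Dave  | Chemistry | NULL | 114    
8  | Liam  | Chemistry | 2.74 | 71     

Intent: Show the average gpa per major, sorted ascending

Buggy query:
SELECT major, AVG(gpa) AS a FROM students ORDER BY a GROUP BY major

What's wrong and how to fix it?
Bug: GROUP BY must precede ORDER BY

Fix: Reorder: SELECT … FROM … GROUP BY … ORDER BY …

Corrected query:
SELECT major, AVG(gpa) AS a FROM students GROUP BY major ORDER BY a

Result:
major     | a   
----------+-----
Art       | NULL
Economics | NULL
Chemistry | 2.74
History   | 2.97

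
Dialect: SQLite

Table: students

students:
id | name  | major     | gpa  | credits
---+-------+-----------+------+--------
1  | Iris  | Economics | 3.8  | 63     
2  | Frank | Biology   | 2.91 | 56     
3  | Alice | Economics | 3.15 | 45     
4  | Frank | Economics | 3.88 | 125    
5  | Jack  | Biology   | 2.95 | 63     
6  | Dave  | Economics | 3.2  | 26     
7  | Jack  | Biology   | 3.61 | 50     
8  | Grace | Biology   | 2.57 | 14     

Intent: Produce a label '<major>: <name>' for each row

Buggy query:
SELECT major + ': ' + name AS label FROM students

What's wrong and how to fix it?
Bug: '+' is numeric addition; on text columns SQLite converts them to 0 instead of concatenating

Fix: Use the || operator for string concatenation

Corrected query:
SELECT major || ': ' || name AS label FROM students

Result:
label           
----------------
Economics: Iris 
Biology: Frank  
Economics: Alice
Economics: Frank
Biology: Jack   
Economics: Dave 
Biology: Jack   
Biology: Grace  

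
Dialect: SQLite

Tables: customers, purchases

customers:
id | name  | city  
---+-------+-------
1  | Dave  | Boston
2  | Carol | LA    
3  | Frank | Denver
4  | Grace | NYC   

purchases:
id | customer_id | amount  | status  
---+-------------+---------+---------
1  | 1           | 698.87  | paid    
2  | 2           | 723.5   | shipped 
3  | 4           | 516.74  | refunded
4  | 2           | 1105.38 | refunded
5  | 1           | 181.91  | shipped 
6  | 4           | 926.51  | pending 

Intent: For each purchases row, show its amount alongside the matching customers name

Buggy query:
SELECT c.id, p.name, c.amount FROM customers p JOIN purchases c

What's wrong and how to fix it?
Bug: JOIN with no ON clause produces a cartesian product; every purchases row pairs with every customers row

Fix: Specify the join condition linking the foreign key to the parent id

Corrected query:
SELECT c.id, p.name, c.amount FROM customers p JOIN purchases c ON c.customer_id = p.id

Result:
id | name  | amount 
---+-------+--------
1  | Dave  | 698.87 
2  | Carol | 723.5  
3  | Grace | 516.74 
4  | Carol | 1105.38
5  | Dave  | 181.91 
6  | Grace | 926.51 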